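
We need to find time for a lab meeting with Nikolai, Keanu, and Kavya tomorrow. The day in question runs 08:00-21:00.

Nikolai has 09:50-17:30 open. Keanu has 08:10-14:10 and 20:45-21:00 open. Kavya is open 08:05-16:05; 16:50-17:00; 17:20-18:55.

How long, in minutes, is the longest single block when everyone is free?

260

Nikolai ∩ Keanu: 09:50-14:10.
Nikolai ∩ Keanu ∩ Kavya: 09:50-14:10.
So the common availability across everyone is 09:50-14:10.
The longest is 09:50-14:10 at 260 minutes.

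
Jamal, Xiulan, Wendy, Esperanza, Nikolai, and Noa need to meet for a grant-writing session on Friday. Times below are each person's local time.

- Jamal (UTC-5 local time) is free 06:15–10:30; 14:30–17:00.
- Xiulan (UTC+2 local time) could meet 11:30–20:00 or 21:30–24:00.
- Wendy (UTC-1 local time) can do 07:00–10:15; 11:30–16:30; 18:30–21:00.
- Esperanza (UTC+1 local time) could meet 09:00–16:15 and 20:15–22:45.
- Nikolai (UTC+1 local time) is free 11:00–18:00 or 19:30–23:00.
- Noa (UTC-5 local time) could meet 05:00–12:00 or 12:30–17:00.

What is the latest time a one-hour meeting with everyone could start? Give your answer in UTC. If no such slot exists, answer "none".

Jamal in UTC: 11:15-15:30, 19:30-22:00 (add 5h to convert from UTC-5).
Xiulan in UTC: 09:30-18:00, 19:30-22:00 (subtract 2h to convert from UTC+2).
Wendy in UTC: 08:00-11:15, 12:30-17:30, 19:30-22:00 (add 1h to convert from UTC-1).
Esperanza in UTC: 08:00-15:15, 19:15-21:45 (subtract 1h to convert from UTC+1).
Nikolai in UTC: 10:00-17:00, 18:30-22:00 (subtract 1h to convert from UTC+1).
Noa in UTC: 10:00-17:00, 17:30-22:00 (add 5h to convert from UTC-5).
Jamal ∩ Xiulan: 11:15-15:30, 19:30-22:00.
Jamal ∩ Xiulan ∩ Wendy: 12:30-15:30, 19:30-22:00.
Jamal ∩ Xiulan ∩ Wendy ∩ Esperanza: 12:30-15:15, 19:30-21:45.
Jamal ∩ Xiulan ∩ Wendy ∩ Esperanza ∩ Nikolai: 12:30-15:15, 19:30-21:45.
Jamal ∩ Xiulan ∩ Wendy ∩ Esperanza ∩ Nikolai ∩ Noa: 12:30-15:15, 19:30-21:45.
So the common availability across everyone is 12:30-15:15, 19:30-21:45.
The last common window of at least 60 minutes is 19:30-21:45; a 60-minute meeting can start as late as 20:45 and still end by 21:45.

20:45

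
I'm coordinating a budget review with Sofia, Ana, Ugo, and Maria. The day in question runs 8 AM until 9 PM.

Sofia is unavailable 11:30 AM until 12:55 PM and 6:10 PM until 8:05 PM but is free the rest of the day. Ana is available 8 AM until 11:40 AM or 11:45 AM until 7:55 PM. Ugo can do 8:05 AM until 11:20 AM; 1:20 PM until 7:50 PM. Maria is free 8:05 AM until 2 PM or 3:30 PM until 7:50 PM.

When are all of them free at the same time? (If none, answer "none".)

Sofia free: 08:00-11:30, 12:55-18:10, 20:05-21:00 (invert busy blocks within the working day).
Ana free: 08:00-11:40, 11:45-19:55.
Ugo free: 08:05-11:20, 13:20-19:50.
Maria free: 08:05-14:00, 15:30-19:50.
Sofia ∩ Ana: 08:00-11:30, 12:55-18:10.
Sofia ∩ Ana ∩ Ugo: 08:05-11:20, 13:20-18:10.
Sofia ∩ Ana ∩ Ugo ∩ Maria: 08:05-11:20, 13:20-14:00, 15:30-18:10.
Those are the intersection windows.

08:05-11:20, 13:20-14:00, 15:30-18:10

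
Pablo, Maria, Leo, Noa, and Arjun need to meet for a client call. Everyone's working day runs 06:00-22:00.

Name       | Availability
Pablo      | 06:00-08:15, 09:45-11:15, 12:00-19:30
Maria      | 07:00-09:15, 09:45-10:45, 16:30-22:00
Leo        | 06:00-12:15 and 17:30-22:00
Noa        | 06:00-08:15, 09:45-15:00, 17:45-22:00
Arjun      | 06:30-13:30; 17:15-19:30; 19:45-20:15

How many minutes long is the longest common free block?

105

Pablo ∩ Maria: 07:00-08:15, 09:45-10:45, 16:30-19:30.
Pablo ∩ Maria ∩ Leo: 07:00-08:15, 09:45-10:45, 17:30-19:30.
Pablo ∩ Maria ∩ Leo ∩ Noa: 07:00-08:15, 09:45-10:45, 17:45-19:30.
Pablo ∩ Maria ∩ Leo ∩ Noa ∩ Arjun: 07:00-08:15, 09:45-10:45, 17:45-19:30.
The longest is 17:45-19:30 at 105 minutes.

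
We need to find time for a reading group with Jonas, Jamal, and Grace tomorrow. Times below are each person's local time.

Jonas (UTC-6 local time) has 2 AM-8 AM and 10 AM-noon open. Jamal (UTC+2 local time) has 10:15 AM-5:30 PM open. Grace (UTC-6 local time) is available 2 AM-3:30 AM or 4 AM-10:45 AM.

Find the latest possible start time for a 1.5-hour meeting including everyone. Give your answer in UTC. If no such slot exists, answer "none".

12:30

Jonas in UTC: 08:00-14:00, 16:00-18:00 (add 6h to convert from UTC-6).
Jamal in UTC: 08:15-15:30 (subtract 2h to convert from UTC+2).
Grace in UTC: 08:00-09:30, 10:00-16:45 (add 6h to convert from UTC-6).
Jonas ∩ Jamal: 08:15-14:00.
Jonas ∩ Jamal ∩ Grace: 08:15-09:30, 10:00-14:00.
Those are the intersection windows.
The last common window of at least 90 minutes is 10:00-14:00; a 90-minute meeting can start as late as 12:30 and still end by 14:00.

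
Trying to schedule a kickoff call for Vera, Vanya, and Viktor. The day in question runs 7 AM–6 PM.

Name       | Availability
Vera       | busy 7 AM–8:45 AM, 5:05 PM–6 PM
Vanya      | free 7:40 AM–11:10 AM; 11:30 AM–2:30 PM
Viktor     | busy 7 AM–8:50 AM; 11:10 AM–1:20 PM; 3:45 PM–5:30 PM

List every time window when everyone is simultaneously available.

08:50-11:10, 13:20-14:30

Vera free: 08:45-17:05 (invert busy blocks within the working day).
Vanya free: 07:40-11:10, 11:30-14:30.
Viktor free: 08:50-11:10, 13:20-15:45, 17:30-18:00 (invert busy blocks within the working day).
Vera ∩ Vanya: 08:45-11:10, 11:30-14:30.
Vera ∩ Vanya ∩ Viktor: 08:50-11:10, 13:20-14:30.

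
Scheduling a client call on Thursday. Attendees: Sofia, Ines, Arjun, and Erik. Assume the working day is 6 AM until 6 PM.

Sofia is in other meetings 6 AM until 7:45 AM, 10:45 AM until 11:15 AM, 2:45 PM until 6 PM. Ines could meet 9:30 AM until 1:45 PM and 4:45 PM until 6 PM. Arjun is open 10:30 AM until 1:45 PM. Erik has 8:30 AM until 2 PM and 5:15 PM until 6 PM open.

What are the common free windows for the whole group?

10:30-10:45, 11:15-13:45

Sofia free: 07:45-10:45, 11:15-14:45 (invert busy blocks within the working day).
Ines free: 09:30-13:45, 16:45-18:00.
Arjun free: 10:30-13:45.
Erik free: 08:30-14:00, 17:15-18:00.
Sofia ∩ Ines: 09:30-10:45, 11:15-13:45.
Sofia ∩ Ines ∩ Arjun: 10:30-10:45, 11:15-13:45.
Sofia ∩ Ines ∩ Arjun ∩ Erik: 10:30-10:45, 11:15-13:45.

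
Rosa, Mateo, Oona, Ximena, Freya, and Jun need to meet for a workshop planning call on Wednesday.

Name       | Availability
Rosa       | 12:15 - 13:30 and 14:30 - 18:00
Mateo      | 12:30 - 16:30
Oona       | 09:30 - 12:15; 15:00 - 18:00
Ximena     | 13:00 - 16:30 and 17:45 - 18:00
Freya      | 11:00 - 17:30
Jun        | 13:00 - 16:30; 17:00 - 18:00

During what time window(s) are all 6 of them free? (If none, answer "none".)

Rosa ∩ Mateo: 12:30-13:30, 14:30-16:30.
Rosa ∩ Mateo ∩ Oona: 15:00-16:30.
Rosa ∩ Mateo ∩ Oona ∩ Ximena: 15:00-16:30.
Rosa ∩ Mateo ∩ Oona ∩ Ximena ∩ Freya: 15:00-16:30.
Rosa ∩ Mateo ∩ Oona ∩ Ximena ∩ Freya ∩ Jun: 15:00-16:30.
Those are the intersection windows.

15:00-16:30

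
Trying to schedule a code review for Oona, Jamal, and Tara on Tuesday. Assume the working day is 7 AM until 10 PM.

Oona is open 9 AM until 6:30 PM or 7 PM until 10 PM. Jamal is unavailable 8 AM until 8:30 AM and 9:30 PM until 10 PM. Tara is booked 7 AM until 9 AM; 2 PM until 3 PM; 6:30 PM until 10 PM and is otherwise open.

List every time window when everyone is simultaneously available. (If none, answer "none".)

Oona free: 09:00-18:30, 19:00-22:00.
Jamal free: 07:00-08:00, 08:30-21:30 (invert busy blocks within the working day).
Tara free: 09:00-14:00, 15:00-18:30 (invert busy blocks within the working day).
Oona ∩ Jamal: 09:00-18:30, 19:00-21:30.
Oona ∩ Jamal ∩ Tara: 09:00-14:00, 15:00-18:30.
So the common availability across everyone is 09:00-14:00, 15:00-18:30.

09:00-14:00, 15:00-18:30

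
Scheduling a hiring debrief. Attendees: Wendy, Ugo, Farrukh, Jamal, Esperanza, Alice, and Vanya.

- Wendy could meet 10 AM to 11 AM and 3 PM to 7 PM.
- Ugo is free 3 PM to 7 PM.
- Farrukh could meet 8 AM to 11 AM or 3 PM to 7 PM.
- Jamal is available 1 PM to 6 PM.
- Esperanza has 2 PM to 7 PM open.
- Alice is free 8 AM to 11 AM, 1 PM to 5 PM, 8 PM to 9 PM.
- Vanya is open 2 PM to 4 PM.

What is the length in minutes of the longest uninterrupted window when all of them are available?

60

Wendy ∩ Ugo: 15:00-19:00.
Wendy ∩ Ugo ∩ Farrukh: 15:00-19:00.
Wendy ∩ Ugo ∩ Farrukh ∩ Jamal: 15:00-18:00.
Wendy ∩ Ugo ∩ Farrukh ∩ Jamal ∩ Esperanza: 15:00-18:00.
Wendy ∩ Ugo ∩ Farrukh ∩ Jamal ∩ Esperanza ∩ Alice: 15:00-17:00.
Wendy ∩ Ugo ∩ Farrukh ∩ Jamal ∩ Esperanza ∩ Alice ∩ Vanya: 15:00-16:00.
The longest is 15:00-16:00 at 60 minutes.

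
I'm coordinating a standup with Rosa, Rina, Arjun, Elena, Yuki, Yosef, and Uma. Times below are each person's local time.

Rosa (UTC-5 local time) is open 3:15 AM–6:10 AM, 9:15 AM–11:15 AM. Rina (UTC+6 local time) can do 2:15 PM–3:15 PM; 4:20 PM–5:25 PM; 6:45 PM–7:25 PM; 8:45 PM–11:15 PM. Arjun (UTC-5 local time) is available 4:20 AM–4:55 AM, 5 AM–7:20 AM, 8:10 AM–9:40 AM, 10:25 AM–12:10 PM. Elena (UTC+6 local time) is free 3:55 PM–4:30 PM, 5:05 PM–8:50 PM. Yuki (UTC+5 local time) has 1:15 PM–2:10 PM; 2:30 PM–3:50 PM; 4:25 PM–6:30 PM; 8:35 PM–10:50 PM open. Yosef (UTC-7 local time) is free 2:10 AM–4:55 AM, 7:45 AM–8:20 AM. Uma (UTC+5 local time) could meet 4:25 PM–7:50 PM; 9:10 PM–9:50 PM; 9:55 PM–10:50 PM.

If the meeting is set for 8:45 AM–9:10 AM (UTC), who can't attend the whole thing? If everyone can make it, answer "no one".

Rosa in UTC: 08:15-11:10, 14:15-16:15 (add 5h to convert from UTC-5).
Rina in UTC: 08:15-09:15, 10:20-11:25, 12:45-13:25, 14:45-17:15 (subtract 6h to convert from UTC+6).
Arjun in UTC: 09:20-09:55, 10:00-12:20, 13:10-14:40, 15:25-17:10 (add 5h to convert from UTC-5).
Elena in UTC: 09:55-10:30, 11:05-14:50 (subtract 6h to convert from UTC+6).
Yuki in UTC: 08:15-09:10, 09:30-10:50, 11:25-13:30, 15:35-17:50 (subtract 5h to convert from UTC+5).
Yosef in UTC: 09:10-11:55, 14:45-15:20 (add 7h to convert from UTC-7).
Uma in UTC: 11:25-14:50, 16:10-16:50, 16:55-17:50 (subtract 5h to convert from UTC+5).
Rosa: free for 08:45-09:10. Rina: free for 08:45-09:10. Arjun: not fully free for 08:45-09:10. Elena: not fully free for 08:45-09:10. Yuki: free for 08:45-09:10. Yosef: not fully free for 08:45-09:10. Uma: not fully free for 08:45-09:10.

Arjun, Elena, Uma, Yosef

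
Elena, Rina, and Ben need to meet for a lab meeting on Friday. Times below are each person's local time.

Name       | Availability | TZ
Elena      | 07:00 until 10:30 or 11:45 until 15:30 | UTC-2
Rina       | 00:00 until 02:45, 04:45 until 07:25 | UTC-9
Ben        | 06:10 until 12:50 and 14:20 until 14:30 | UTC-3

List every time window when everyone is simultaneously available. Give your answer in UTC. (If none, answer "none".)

Elena in UTC: 09:00-12:30, 13:45-17:30 (add 2h to convert from UTC-2).
Rina in UTC: 09:00-11:45, 13:45-16:25 (add 9h to convert from UTC-9).
Ben in UTC: 09:10-15:50, 17:20-17:30 (add 3h to convert from UTC-3).
Elena ∩ Rina: 09:00-11:45, 13:45-16:25.
Elena ∩ Rina ∩ Ben: 09:10-11:45, 13:45-15:50.

09:10-11:45, 13:45-15:50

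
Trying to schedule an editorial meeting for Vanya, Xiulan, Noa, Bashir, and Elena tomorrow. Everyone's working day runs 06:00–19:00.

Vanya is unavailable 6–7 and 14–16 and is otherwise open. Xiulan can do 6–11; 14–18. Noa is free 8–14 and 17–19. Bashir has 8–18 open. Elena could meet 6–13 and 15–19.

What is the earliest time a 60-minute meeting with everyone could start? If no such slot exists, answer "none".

Vanya free: 07:00-14:00, 16:00-19:00 (invert busy blocks within the working day).
Xiulan free: 06:00-11:00, 14:00-18:00.
Noa free: 08:00-14:00, 17:00-19:00.
Bashir free: 08:00-18:00.
Elena free: 06:00-13:00, 15:00-19:00.
Vanya ∩ Xiulan: 07:00-11:00, 16:00-18:00.
Vanya ∩ Xiulan ∩ Noa: 08:00-11:00, 17:00-18:00.
Vanya ∩ Xiulan ∩ Noa ∩ Bashir: 08:00-11:00, 17:00-18:00.
Vanya ∩ Xiulan ∩ Noa ∩ Bashir ∩ Elena: 08:00-11:00, 17:00-18:00.
The first common window of at least 60 minutes is 08:00-11:00, so the earliest start is 08:00.

08:00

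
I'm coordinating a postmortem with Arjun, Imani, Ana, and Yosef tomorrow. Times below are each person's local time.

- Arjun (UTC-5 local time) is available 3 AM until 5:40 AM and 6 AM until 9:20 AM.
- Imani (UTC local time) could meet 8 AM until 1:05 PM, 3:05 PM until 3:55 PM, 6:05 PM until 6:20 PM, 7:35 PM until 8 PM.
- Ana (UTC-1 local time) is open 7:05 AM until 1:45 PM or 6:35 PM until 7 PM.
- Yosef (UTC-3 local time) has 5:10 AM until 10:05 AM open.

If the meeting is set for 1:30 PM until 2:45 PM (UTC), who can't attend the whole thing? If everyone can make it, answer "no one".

Arjun, Imani, Yosef

Arjun in UTC: 08:00-10:40, 11:00-14:20 (add 5h to convert from UTC-5).
Imani in UTC: 08:00-13:05, 15:05-15:55, 18:05-18:20, 19:35-20:00.
Ana in UTC: 08:05-14:45, 19:35-20:00 (add 1h to convert from UTC-1).
Yosef in UTC: 08:10-13:05 (add 3h to convert from UTC-3).
Arjun: not fully free for 13:30-14:45. Imani: not fully free for 13:30-14:45. Ana: free for 13:30-14:45. Yosef: not fully free for 13:30-14:45.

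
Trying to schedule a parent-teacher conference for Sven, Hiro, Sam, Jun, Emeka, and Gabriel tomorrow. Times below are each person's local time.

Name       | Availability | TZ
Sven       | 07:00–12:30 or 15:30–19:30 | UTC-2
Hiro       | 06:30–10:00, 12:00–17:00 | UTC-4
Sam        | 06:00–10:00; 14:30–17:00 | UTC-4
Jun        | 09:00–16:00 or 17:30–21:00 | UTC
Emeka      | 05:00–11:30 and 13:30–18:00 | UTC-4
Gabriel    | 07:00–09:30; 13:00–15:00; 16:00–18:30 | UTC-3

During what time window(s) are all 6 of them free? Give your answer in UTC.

Sven in UTC: 09:00-14:30, 17:30-21:30 (add 2h to convert from UTC-2).
Hiro in UTC: 10:30-14:00, 16:00-21:00 (add 4h to convert from UTC-4).
Sam in UTC: 10:00-14:00, 18:30-21:00 (add 4h to convert from UTC-4).
Jun in UTC: 09:00-16:00, 17:30-21:00.
Emeka in UTC: 09:00-15:30, 17:30-22:00 (add 4h to convert from UTC-4).
Gabriel in UTC: 10:00-12:30, 16:00-18:00, 19:00-21:30 (add 3h to convert from UTC-3).
Sven ∩ Hiro: 10:30-14:00, 17:30-21:00.
Sven ∩ Hiro ∩ Sam: 10:30-14:00, 18:30-21:00.
Sven ∩ Hiro ∩ Sam ∩ Jun: 10:30-14:00, 18:30-21:00.
Sven ∩ Hiro ∩ Sam ∩ Jun ∩ Emeka: 10:30-14:00, 18:30-21:00.
Sven ∩ Hiro ∩ Sam ∩ Jun ∩ Emeka ∩ Gabriel: 10:30-12:30, 19:00-21:00.
Those are the intersection windows.

10:30-12:30, 19:00-21:00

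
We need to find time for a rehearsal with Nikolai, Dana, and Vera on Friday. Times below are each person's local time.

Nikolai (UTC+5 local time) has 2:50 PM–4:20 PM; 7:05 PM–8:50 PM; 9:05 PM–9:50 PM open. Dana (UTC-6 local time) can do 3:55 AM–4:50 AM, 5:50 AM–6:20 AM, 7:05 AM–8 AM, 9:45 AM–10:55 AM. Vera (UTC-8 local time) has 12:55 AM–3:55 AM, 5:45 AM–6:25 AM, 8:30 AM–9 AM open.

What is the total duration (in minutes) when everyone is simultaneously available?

Nikolai in UTC: 09:50-11:20, 14:05-15:50, 16:05-16:50 (subtract 5h to convert from UTC+5).
Dana in UTC: 09:55-10:50, 11:50-12:20, 13:05-14:00, 15:45-16:55 (add 6h to convert from UTC-6).
Vera in UTC: 08:55-11:55, 13:45-14:25, 16:30-17:00 (add 8h to convert from UTC-8).
Nikolai ∩ Dana: 09:55-10:50, 15:45-15:50, 16:05-16:50.
Nikolai ∩ Dana ∩ Vera: 09:55-10:50, 16:30-16:50.
Summing the common windows: 55 + 20 = 75 minutes.

75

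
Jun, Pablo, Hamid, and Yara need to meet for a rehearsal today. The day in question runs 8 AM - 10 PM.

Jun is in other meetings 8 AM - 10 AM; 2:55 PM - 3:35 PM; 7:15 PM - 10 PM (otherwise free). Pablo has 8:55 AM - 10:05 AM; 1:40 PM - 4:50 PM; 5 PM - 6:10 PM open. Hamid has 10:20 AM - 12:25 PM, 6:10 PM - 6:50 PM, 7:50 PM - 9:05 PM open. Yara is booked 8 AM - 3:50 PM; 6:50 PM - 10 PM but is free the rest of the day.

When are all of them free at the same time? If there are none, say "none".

Jun free: 10:00-14:55, 15:35-19:15 (invert busy blocks within the working day).
Pablo free: 08:55-10:05, 13:40-16:50, 17:00-18:10.
Hamid free: 10:20-12:25, 18:10-18:50, 19:50-21:05.
Yara free: 15:50-18:50 (invert busy blocks within the working day).
Jun ∩ Pablo: 10:00-10:05, 13:40-14:55, 15:35-16:50, 17:00-18:10.
Jun ∩ Pablo ∩ Hamid: ∅.
Jun ∩ Pablo ∩ Hamid ∩ Yara: ∅.
There is no time when everyone is free.

none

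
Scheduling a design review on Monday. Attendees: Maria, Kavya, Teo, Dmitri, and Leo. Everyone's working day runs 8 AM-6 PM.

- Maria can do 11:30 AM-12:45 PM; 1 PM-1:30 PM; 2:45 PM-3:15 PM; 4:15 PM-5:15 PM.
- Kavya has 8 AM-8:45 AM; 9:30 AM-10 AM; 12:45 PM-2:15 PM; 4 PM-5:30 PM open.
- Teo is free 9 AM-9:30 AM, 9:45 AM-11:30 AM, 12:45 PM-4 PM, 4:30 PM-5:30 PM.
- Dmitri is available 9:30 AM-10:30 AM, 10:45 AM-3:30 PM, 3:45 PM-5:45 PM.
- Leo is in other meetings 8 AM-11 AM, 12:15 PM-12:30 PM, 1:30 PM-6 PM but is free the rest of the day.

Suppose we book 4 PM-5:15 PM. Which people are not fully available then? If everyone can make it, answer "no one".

Maria free: 11:30-12:45, 13:00-13:30, 14:45-15:15, 16:15-17:15.
Kavya free: 08:00-08:45, 09:30-10:00, 12:45-14:15, 16:00-17:30.
Teo free: 09:00-09:30, 09:45-11:30, 12:45-16:00, 16:30-17:30.
Dmitri free: 09:30-10:30, 10:45-15:30, 15:45-17:45.
Leo free: 11:00-12:15, 12:30-13:30 (invert busy blocks within the working day).
Maria: not fully free for 16:00-17:15. Kavya: free for 16:00-17:15. Teo: not fully free for 16:00-17:15. Dmitri: free for 16:00-17:15. Leo: not fully free for 16:00-17:15.

Leo, Maria, Teo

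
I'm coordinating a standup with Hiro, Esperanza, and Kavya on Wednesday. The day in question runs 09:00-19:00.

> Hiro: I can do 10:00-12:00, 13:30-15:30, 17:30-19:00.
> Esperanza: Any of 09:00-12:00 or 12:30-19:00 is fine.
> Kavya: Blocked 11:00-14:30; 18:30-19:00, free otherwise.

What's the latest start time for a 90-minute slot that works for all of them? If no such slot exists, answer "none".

Hiro free: 10:00-12:00, 13:30-15:30, 17:30-19:00.
Esperanza free: 09:00-12:00, 12:30-19:00.
Kavya free: 09:00-11:00, 14:30-18:30 (invert busy blocks within the working day).
Hiro ∩ Esperanza: 10:00-12:00, 13:30-15:30, 17:30-19:00.
Hiro ∩ Esperanza ∩ Kavya: 10:00-11:00, 14:30-15:30, 17:30-18:30.
So the common availability across everyone is 10:00-11:00, 14:30-15:30, 17:30-18:30.
No common window is at least 90 minutes long.

none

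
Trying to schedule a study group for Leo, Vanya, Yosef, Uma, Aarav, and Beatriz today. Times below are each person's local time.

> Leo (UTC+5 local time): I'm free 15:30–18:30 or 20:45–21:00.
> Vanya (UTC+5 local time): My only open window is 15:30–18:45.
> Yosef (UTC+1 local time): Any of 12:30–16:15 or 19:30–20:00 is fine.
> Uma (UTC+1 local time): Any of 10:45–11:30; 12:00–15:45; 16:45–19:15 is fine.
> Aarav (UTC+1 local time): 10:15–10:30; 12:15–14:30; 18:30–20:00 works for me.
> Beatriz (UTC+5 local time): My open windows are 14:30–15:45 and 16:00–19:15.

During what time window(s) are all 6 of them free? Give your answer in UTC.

Leo in UTC: 10:30-13:30, 15:45-16:00 (subtract 5h to convert from UTC+5).
Vanya in UTC: 10:30-13:45 (subtract 5h to convert from UTC+5).
Yosef in UTC: 11:30-15:15, 18:30-19:00 (subtract 1h to convert from UTC+1).
Uma in UTC: 09:45-10:30, 11:00-14:45, 15:45-18:15 (subtract 1h to convert from UTC+1).
Aarav in UTC: 09:15-09:30, 11:15-13:30, 17:30-19:00 (subtract 1h to convert from UTC+1).
Beatriz in UTC: 09:30-10:45, 11:00-14:15 (subtract 5h to convert from UTC+5).
Leo ∩ Vanya: 10:30-13:30.
Leo ∩ Vanya ∩ Yosef: 11:30-13:30.
Leo ∩ Vanya ∩ Yosef ∩ Uma: 11:30-13:30.
Leo ∩ Vanya ∩ Yosef ∩ Uma ∩ Aarav: 11:30-13:30.
Leo ∩ Vanya ∩ Yosef ∩ Uma ∩ Aarav ∩ Beatriz: 11:30-13:30.

11:30-13:30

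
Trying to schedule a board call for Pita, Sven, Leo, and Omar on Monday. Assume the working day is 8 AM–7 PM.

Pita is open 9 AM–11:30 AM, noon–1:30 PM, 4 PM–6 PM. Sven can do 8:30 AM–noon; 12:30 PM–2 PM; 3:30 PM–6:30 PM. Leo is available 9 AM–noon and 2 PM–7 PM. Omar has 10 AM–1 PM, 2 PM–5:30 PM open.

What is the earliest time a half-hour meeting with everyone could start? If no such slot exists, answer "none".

Pita ∩ Sven: 09:00-11:30, 12:30-13:30, 16:00-18:00.
Pita ∩ Sven ∩ Leo: 09:00-11:30, 16:00-18:00.
Pita ∩ Sven ∩ Leo ∩ Omar: 10:00-11:30, 16:00-17:30.
The first common window of at least 30 minutes is 10:00-11:30, so the earliest start is 10:00.

10:00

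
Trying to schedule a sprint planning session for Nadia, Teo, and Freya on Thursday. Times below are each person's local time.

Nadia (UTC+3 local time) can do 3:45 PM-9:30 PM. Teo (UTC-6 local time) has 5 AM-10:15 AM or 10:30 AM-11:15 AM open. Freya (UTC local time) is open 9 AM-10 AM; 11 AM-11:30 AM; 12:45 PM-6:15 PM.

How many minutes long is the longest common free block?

210

Nadia in UTC: 12:45-18:30 (subtract 3h to convert from UTC+3).
Teo in UTC: 11:00-16:15, 16:30-17:15 (add 6h to convert from UTC-6).
Freya in UTC: 09:00-10:00, 11:00-11:30, 12:45-18:15.
Nadia ∩ Teo: 12:45-16:15, 16:30-17:15.
Nadia ∩ Teo ∩ Freya: 12:45-16:15, 16:30-17:15.
So the common availability across everyone is 12:45-16:15, 16:30-17:15.
The longest is 12:45-16:15 at 210 minutes.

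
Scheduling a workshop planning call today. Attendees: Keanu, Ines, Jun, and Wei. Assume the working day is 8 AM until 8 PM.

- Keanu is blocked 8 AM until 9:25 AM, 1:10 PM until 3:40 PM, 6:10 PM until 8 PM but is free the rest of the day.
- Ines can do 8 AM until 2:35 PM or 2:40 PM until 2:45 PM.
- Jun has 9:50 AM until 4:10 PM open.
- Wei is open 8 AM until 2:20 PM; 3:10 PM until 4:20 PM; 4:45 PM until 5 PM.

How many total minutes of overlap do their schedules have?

200

Keanu free: 09:25-13:10, 15:40-18:10 (invert busy blocks within the working day).
Ines free: 08:00-14:35, 14:40-14:45.
Jun free: 09:50-16:10.
Wei free: 08:00-14:20, 15:10-16:20, 16:45-17:00.
Keanu ∩ Ines: 09:25-13:10.
Keanu ∩ Ines ∩ Jun: 09:50-13:10.
Keanu ∩ Ines ∩ Jun ∩ Wei: 09:50-13:10.
Those are the intersection windows.
That's a single block of 200 minutes.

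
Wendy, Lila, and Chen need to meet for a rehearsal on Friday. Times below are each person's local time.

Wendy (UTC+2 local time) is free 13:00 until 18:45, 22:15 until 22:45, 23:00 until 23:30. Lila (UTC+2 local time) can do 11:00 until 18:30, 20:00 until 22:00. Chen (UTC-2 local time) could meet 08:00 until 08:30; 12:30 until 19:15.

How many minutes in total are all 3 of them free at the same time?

Wendy in UTC: 11:00-16:45, 20:15-20:45, 21:00-21:30 (subtract 2h to convert from UTC+2).
Lila in UTC: 09:00-16:30, 18:00-20:00 (subtract 2h to convert from UTC+2).
Chen in UTC: 10:00-10:30, 14:30-21:15 (add 2h to convert from UTC-2).
Wendy ∩ Lila: 11:00-16:30.
Wendy ∩ Lila ∩ Chen: 14:30-16:30.
That's a single block of 120 minutes.

120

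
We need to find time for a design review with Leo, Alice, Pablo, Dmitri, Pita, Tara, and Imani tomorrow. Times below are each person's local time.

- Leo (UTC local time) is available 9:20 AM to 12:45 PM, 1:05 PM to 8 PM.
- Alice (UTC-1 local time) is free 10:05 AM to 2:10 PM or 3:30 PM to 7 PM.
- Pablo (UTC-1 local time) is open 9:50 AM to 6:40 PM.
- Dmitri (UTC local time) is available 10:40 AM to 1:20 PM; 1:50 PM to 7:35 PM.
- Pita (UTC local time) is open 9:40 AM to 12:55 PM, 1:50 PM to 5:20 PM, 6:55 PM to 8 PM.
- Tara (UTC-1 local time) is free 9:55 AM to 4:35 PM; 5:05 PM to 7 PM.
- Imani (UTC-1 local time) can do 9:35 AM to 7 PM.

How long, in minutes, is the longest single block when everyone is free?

Leo in UTC: 09:20-12:45, 13:05-20:00.
Alice in UTC: 11:05-15:10, 16:30-20:00 (add 1h to convert from UTC-1).
Pablo in UTC: 10:50-19:40 (add 1h to convert from UTC-1).
Dmitri in UTC: 10:40-13:20, 13:50-19:35.
Pita in UTC: 09:40-12:55, 13:50-17:20, 18:55-20:00.
Tara in UTC: 10:55-17:35, 18:05-20:00 (add 1h to convert from UTC-1).
Imani in UTC: 10:35-20:00 (add 1h to convert from UTC-1).
Leo ∩ Alice: 11:05-12:45, 13:05-15:10, 16:30-20:00.
Leo ∩ Alice ∩ Pablo: 11:05-12:45, 13:05-15:10, 16:30-19:40.
Leo ∩ Alice ∩ Pablo ∩ Dmitri: 11:05-12:45, 13:05-13:20, 13:50-15:10, 16:30-19:35.
Leo ∩ Alice ∩ Pablo ∩ Dmitri ∩ Pita: 11:05-12:45, 13:50-15:10, 16:30-17:20, 18:55-19:35.
Leo ∩ Alice ∩ Pablo ∩ Dmitri ∩ Pita ∩ Tara: 11:05-12:45, 13:50-15:10, 16:30-17:20, 18:55-19:35.
Leo ∩ Alice ∩ Pablo ∩ Dmitri ∩ Pita ∩ Tara ∩ Imani: 11:05-12:45, 13:50-15:10, 16:30-17:20, 18:55-19:35.
So the common availability across everyone is 11:05-12:45, 13:50-15:10, 16:30-17:20, 18:55-19:35.
The longest is 11:05-12:45 at 100 minutes.

100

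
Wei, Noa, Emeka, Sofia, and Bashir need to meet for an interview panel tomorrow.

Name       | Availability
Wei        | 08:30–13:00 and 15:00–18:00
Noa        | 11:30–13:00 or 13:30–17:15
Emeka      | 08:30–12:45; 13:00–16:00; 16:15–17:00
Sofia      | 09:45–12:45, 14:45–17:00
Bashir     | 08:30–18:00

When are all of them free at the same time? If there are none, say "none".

Wei ∩ Noa: 11:30-13:00, 15:00-17:15.
Wei ∩ Noa ∩ Emeka: 11:30-12:45, 15:00-16:00, 16:15-17:00.
Wei ∩ Noa ∩ Emeka ∩ Sofia: 11:30-12:45, 15:00-16:00, 16:15-17:00.
Wei ∩ Noa ∩ Emeka ∩ Sofia ∩ Bashir: 11:30-12:45, 15:00-16:00, 16:15-17:00.
Those are the intersection windows.

11:30-12:45, 15:00-16:00, 16:15-17:00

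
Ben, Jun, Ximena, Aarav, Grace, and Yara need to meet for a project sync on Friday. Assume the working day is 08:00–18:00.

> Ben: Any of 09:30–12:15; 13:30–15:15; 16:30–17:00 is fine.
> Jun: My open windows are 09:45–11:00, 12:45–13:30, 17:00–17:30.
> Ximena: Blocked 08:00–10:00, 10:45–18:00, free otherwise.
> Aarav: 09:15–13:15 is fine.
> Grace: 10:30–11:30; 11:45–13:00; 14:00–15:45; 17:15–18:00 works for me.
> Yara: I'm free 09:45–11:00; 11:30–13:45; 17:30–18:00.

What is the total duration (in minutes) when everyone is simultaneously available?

Ben free: 09:30-12:15, 13:30-15:15, 16:30-17:00.
Jun free: 09:45-11:00, 12:45-13:30, 17:00-17:30.
Ximena free: 10:00-10:45 (invert busy blocks within the working day).
Aarav free: 09:15-13:15.
Grace free: 10:30-11:30, 11:45-13:00, 14:00-15:45, 17:15-18:00.
Yara free: 09:45-11:00, 11:30-13:45, 17:30-18:00.
Ben ∩ Jun: 09:45-11:00.
Ben ∩ Jun ∩ Ximena: 10:00-10:45.
Ben ∩ Jun ∩ Ximena ∩ Aarav: 10:00-10:45.
Ben ∩ Jun ∩ Ximena ∩ Aarav ∩ Grace: 10:30-10:45.
Ben ∩ Jun ∩ Ximena ∩ Aarav ∩ Grace ∩ Yara: 10:30-10:45.
That's a single block of 15 minutes.

15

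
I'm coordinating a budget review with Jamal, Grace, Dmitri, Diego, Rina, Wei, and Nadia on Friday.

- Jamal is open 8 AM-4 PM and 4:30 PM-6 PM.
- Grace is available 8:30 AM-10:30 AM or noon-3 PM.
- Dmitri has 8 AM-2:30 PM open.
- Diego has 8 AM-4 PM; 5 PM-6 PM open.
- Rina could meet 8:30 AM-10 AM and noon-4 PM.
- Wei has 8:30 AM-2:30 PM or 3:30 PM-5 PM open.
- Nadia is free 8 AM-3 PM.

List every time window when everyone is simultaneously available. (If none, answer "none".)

08:30-10:00, 12:00-14:30

Jamal ∩ Grace: 08:30-10:30, 12:00-15:00.
Jamal ∩ Grace ∩ Dmitri: 08:30-10:30, 12:00-14:30.
Jamal ∩ Grace ∩ Dmitri ∩ Diego: 08:30-10:30, 12:00-14:30.
Jamal ∩ Grace ∩ Dmitri ∩ Diego ∩ Rina: 08:30-10:00, 12:00-14:30.
Jamal ∩ Grace ∩ Dmitri ∩ Diego ∩ Rina ∩ Wei: 08:30-10:00, 12:00-14:30.
Jamal ∩ Grace ∩ Dmitri ∩ Diego ∩ Rina ∩ Wei ∩ Nadia: 08:30-10:00, 12:00-14:30.
So the common availability across everyone is 08:30-10:00, 12:00-14:30.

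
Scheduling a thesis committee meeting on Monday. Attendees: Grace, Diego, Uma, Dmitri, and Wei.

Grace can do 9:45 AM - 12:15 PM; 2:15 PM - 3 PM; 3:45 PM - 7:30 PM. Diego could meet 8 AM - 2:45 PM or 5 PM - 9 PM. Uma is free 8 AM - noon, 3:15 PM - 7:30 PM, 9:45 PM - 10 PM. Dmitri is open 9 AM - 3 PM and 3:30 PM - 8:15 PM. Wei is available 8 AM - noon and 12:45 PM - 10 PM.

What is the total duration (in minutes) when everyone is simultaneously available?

285

Grace ∩ Diego: 09:45-12:15, 14:15-14:45, 17:00-19:30.
Grace ∩ Diego ∩ Uma: 09:45-12:00, 17:00-19:30.
Grace ∩ Diego ∩ Uma ∩ Dmitri: 09:45-12:00, 17:00-19:30.
Grace ∩ Diego ∩ Uma ∩ Dmitri ∩ Wei: 09:45-12:00, 17:00-19:30.
Summing the common windows: 135 + 150 = 285 minutes.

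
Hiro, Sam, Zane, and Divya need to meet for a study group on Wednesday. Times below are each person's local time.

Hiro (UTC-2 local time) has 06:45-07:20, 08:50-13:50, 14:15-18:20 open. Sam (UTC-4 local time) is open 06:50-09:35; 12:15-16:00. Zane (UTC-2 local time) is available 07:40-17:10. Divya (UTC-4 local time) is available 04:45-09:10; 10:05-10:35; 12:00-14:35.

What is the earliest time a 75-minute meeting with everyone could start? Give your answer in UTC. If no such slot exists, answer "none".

10:50

Hiro in UTC: 08:45-09:20, 10:50-15:50, 16:15-20:20 (add 2h to convert from UTC-2).
Sam in UTC: 10:50-13:35, 16:15-20:00 (add 4h to convert from UTC-4).
Zane in UTC: 09:40-19:10 (add 2h to convert from UTC-2).
Divya in UTC: 08:45-13:10, 14:05-14:35, 16:00-18:35 (add 4h to convert from UTC-4).
Hiro ∩ Sam: 10:50-13:35, 16:15-20:00.
Hiro ∩ Sam ∩ Zane: 10:50-13:35, 16:15-19:10.
Hiro ∩ Sam ∩ Zane ∩ Divya: 10:50-13:10, 16:15-18:35.
The first common window of at least 75 minutes is 10:50-13:10, so the earliest start is 10:50.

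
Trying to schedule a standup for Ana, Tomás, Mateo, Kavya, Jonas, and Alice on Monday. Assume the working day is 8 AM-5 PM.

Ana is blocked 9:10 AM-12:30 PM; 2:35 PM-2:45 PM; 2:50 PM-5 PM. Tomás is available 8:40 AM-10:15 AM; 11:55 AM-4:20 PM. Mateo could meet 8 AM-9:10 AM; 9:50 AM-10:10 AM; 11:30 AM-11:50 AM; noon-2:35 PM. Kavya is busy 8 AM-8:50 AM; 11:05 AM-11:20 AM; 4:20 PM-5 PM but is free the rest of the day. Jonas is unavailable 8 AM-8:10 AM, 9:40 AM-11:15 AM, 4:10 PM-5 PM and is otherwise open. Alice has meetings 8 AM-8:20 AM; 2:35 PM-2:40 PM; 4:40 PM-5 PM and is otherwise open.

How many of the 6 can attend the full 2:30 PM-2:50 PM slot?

Ana free: 08:00-09:10, 12:30-14:35, 14:45-14:50 (invert busy blocks within the working day).
Tomás free: 08:40-10:15, 11:55-16:20.
Mateo free: 08:00-09:10, 09:50-10:10, 11:30-11:50, 12:00-14:35.
Kavya free: 08:50-11:05, 11:20-16:20 (invert busy blocks within the working day).
Jonas free: 08:10-09:40, 11:15-16:10 (invert busy blocks within the working day).
Alice free: 08:20-14:35, 14:40-16:40 (invert busy blocks within the working day).
Tomás, Kavya, and Jonas can make the full 14:30-14:50 slot — that's 3.

3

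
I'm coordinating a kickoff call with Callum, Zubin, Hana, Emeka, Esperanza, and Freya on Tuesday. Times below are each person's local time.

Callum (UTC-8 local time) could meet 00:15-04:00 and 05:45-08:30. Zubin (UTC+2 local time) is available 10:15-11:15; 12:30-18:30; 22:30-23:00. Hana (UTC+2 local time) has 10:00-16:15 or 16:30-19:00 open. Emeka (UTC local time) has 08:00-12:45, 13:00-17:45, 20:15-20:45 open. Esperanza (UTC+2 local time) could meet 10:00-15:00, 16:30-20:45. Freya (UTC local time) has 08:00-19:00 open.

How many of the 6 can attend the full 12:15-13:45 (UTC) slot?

3

Callum in UTC: 08:15-12:00, 13:45-16:30 (add 8h to convert from UTC-8).
Zubin in UTC: 08:15-09:15, 10:30-16:30, 20:30-21:00 (subtract 2h to convert from UTC+2).
Hana in UTC: 08:00-14:15, 14:30-17:00 (subtract 2h to convert from UTC+2).
Emeka in UTC: 08:00-12:45, 13:00-17:45, 20:15-20:45.
Esperanza in UTC: 08:00-13:00, 14:30-18:45 (subtract 2h to convert from UTC+2).
Freya in UTC: 08:00-19:00.
Zubin, Hana, and Freya can make the full 12:15-13:45 slot — that's 3.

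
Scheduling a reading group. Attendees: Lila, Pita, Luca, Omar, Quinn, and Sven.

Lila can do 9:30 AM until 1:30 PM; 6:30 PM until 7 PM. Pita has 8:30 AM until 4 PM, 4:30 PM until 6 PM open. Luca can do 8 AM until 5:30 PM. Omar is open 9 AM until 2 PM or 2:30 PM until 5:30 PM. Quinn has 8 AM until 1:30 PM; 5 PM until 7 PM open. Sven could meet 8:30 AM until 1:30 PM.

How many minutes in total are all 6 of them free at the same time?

Lila ∩ Pita: 09:30-13:30.
Lila ∩ Pita ∩ Luca: 09:30-13:30.
Lila ∩ Pita ∩ Luca ∩ Omar: 09:30-13:30.
Lila ∩ Pita ∩ Luca ∩ Omar ∩ Quinn: 09:30-13:30.
Lila ∩ Pita ∩ Luca ∩ Omar ∩ Quinn ∩ Sven: 09:30-13:30.
That's a single block of 240 minutes.

240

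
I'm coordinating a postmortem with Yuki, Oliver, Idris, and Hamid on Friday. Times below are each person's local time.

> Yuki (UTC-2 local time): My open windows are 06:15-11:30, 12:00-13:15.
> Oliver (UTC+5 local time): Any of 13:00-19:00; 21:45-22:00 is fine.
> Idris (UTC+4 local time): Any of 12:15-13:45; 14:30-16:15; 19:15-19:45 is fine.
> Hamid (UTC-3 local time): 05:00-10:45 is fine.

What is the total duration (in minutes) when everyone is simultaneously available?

Yuki in UTC: 08:15-13:30, 14:00-15:15 (add 2h to convert from UTC-2).
Oliver in UTC: 08:00-14:00, 16:45-17:00 (subtract 5h to convert from UTC+5).
Idris in UTC: 08:15-09:45, 10:30-12:15, 15:15-15:45 (subtract 4h to convert from UTC+4).
Hamid in UTC: 08:00-13:45 (add 3h to convert from UTC-3).
Yuki ∩ Oliver: 08:15-13:30.
Yuki ∩ Oliver ∩ Idris: 08:15-09:45, 10:30-12:15.
Yuki ∩ Oliver ∩ Idris ∩ Hamid: 08:15-09:45, 10:30-12:15.
So the common availability across everyone is 08:15-09:45, 10:30-12:15.
Summing the common windows: 90 + 105 = 195 minutes.

195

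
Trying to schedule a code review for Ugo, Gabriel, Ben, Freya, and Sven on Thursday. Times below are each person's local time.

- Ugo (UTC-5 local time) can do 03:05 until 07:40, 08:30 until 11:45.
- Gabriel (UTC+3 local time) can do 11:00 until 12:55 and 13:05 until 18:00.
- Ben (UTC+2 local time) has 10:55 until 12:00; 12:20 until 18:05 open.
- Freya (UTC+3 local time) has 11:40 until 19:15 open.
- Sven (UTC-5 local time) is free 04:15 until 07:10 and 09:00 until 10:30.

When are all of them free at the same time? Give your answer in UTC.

09:15-09:55, 10:20-12:10, 14:00-15:00

Ugo in UTC: 08:05-12:40, 13:30-16:45 (add 5h to convert from UTC-5).
Gabriel in UTC: 08:00-09:55, 10:05-15:00 (subtract 3h to convert from UTC+3).
Ben in UTC: 08:55-10:00, 10:20-16:05 (subtract 2h to convert from UTC+2).
Freya in UTC: 08:40-16:15 (subtract 3h to convert from UTC+3).
Sven in UTC: 09:15-12:10, 14:00-15:30 (add 5h to convert from UTC-5).
Ugo ∩ Gabriel: 08:05-09:55, 10:05-12:40, 13:30-15:00.
Ugo ∩ Gabriel ∩ Ben: 08:55-09:55, 10:20-12:40, 13:30-15:00.
Ugo ∩ Gabriel ∩ Ben ∩ Freya: 08:55-09:55, 10:20-12:40, 13:30-15:00.
Ugo ∩ Gabriel ∩ Ben ∩ Freya ∩ Sven: 09:15-09:55, 10:20-12:10, 14:00-15:00.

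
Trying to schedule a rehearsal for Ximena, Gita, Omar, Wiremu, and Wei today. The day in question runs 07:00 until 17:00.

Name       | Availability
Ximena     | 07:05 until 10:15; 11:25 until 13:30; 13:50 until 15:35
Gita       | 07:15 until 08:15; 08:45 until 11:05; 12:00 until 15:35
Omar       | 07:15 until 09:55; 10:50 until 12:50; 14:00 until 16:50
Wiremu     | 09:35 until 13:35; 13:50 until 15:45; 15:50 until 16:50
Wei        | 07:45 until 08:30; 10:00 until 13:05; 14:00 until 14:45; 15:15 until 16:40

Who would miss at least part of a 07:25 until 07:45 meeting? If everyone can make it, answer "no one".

Ximena: free for 07:25-07:45. Gita: free for 07:25-07:45. Omar: free for 07:25-07:45. Wiremu: not fully free for 07:25-07:45. Wei: not fully free for 07:25-07:45.

Wei, Wiremu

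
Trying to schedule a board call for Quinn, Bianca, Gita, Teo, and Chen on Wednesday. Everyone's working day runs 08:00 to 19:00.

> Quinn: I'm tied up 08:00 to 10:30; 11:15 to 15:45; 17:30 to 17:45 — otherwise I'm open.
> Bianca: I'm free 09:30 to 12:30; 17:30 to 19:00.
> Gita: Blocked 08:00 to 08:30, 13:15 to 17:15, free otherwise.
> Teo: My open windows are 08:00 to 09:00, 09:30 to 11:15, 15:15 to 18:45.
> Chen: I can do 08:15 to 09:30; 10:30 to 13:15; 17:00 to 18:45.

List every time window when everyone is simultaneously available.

10:30-11:15, 17:45-18:45

Quinn free: 10:30-11:15, 15:45-17:30, 17:45-19:00 (invert busy blocks within the working day).
Bianca free: 09:30-12:30, 17:30-19:00.
Gita free: 08:30-13:15, 17:15-19:00 (invert busy blocks within the working day).
Teo free: 08:00-09:00, 09:30-11:15, 15:15-18:45.
Chen free: 08:15-09:30, 10:30-13:15, 17:00-18:45.
Quinn ∩ Bianca: 10:30-11:15, 17:45-19:00.
Quinn ∩ Bianca ∩ Gita: 10:30-11:15, 17:45-19:00.
Quinn ∩ Bianca ∩ Gita ∩ Teo: 10:30-11:15, 17:45-18:45.
Quinn ∩ Bianca ∩ Gita ∩ Teo ∩ Chen: 10:30-11:15, 17:45-18:45.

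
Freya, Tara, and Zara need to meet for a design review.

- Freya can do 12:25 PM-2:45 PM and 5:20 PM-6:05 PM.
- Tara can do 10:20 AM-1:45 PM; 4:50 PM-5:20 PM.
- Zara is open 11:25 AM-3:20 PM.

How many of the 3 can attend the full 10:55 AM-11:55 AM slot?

Tara can make the full 10:55-11:55 slot — that's 1.

1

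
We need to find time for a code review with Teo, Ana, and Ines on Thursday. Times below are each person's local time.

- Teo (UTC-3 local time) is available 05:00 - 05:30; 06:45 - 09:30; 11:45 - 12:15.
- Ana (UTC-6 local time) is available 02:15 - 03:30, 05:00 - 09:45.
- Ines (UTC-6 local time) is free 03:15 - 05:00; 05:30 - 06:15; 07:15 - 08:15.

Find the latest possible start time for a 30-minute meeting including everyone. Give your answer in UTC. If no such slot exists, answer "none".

11:45

Teo in UTC: 08:00-08:30, 09:45-12:30, 14:45-15:15 (add 3h to convert from UTC-3).
Ana in UTC: 08:15-09:30, 11:00-15:45 (add 6h to convert from UTC-6).
Ines in UTC: 09:15-11:00, 11:30-12:15, 13:15-14:15 (add 6h to convert from UTC-6).
Teo ∩ Ana: 08:15-08:30, 11:00-12:30, 14:45-15:15.
Teo ∩ Ana ∩ Ines: 11:30-12:15.
So the common availability across everyone is 11:30-12:15.
The last common window of at least 30 minutes is 11:30-12:15; a 30-minute meeting can start as late as 11:45 and still end by 12:15.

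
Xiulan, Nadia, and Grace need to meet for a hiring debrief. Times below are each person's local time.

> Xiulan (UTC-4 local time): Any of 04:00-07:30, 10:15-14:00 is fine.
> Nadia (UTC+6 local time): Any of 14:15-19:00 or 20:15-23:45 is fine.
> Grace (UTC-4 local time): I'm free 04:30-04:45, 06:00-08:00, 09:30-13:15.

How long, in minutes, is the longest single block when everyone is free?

Xiulan in UTC: 08:00-11:30, 14:15-18:00 (add 4h to convert from UTC-4).
Nadia in UTC: 08:15-13:00, 14:15-17:45 (subtract 6h to convert from UTC+6).
Grace in UTC: 08:30-08:45, 10:00-12:00, 13:30-17:15 (add 4h to convert from UTC-4).
Xiulan ∩ Nadia: 08:15-11:30, 14:15-17:45.
Xiulan ∩ Nadia ∩ Grace: 08:30-08:45, 10:00-11:30, 14:15-17:15.
The longest is 14:15-17:15 at 180 minutes.

180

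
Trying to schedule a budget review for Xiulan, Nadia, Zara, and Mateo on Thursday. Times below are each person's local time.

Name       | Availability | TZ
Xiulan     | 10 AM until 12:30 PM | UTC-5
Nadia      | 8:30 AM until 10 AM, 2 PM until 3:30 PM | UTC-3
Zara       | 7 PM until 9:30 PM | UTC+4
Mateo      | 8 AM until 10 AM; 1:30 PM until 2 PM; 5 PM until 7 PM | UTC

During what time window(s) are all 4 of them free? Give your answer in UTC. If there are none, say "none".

17:00-17:30

Xiulan in UTC: 15:00-17:30 (add 5h to convert from UTC-5).
Nadia in UTC: 11:30-13:00, 17:00-18:30 (add 3h to convert from UTC-3).
Zara in UTC: 15:00-17:30 (subtract 4h to convert from UTC+4).
Mateo in UTC: 08:00-10:00, 13:30-14:00, 17:00-19:00.
Xiulan ∩ Nadia: 17:00-17:30.
Xiulan ∩ Nadia ∩ Zara: 17:00-17:30.
Xiulan ∩ Nadia ∩ Zara ∩ Mateo: 17:00-17:30.
Those are the intersection windows.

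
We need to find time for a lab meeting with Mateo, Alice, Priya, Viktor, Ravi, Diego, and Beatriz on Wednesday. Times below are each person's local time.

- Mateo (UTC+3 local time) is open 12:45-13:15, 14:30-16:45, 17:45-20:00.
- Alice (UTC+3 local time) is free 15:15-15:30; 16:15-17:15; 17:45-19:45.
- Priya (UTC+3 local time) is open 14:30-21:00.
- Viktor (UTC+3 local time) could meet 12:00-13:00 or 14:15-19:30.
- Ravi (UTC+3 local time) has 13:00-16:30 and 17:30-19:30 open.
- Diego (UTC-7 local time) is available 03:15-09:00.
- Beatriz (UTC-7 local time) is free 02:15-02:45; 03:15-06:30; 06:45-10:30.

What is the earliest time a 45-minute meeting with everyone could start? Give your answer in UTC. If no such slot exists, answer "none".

Mateo in UTC: 09:45-10:15, 11:30-13:45, 14:45-17:00 (subtract 3h to convert from UTC+3).
Alice in UTC: 12:15-12:30, 13:15-14:15, 14:45-16:45 (subtract 3h to convert from UTC+3).
Priya in UTC: 11:30-18:00 (subtract 3h to convert from UTC+3).
Viktor in UTC: 09:00-10:00, 11:15-16:30 (subtract 3h to convert from UTC+3).
Ravi in UTC: 10:00-13:30, 14:30-16:30 (subtract 3h to convert from UTC+3).
Diego in UTC: 10:15-16:00 (add 7h to convert from UTC-7).
Beatriz in UTC: 09:15-09:45, 10:15-13:30, 13:45-17:30 (add 7h to convert from UTC-7).
Mateo ∩ Alice: 12:15-12:30, 13:15-13:45, 14:45-16:45.
Mateo ∩ Alice ∩ Priya: 12:15-12:30, 13:15-13:45, 14:45-16:45.
Mateo ∩ Alice ∩ Priya ∩ Viktor: 12:15-12:30, 13:15-13:45, 14:45-16:30.
Mateo ∩ Alice ∩ Priya ∩ Viktor ∩ Ravi: 12:15-12:30, 13:15-13:30, 14:45-16:30.
Mateo ∩ Alice ∩ Priya ∩ Viktor ∩ Ravi ∩ Diego: 12:15-12:30, 13:15-13:30, 14:45-16:00.
Mateo ∩ Alice ∩ Priya ∩ Viktor ∩ Ravi ∩ Diego ∩ Beatriz: 12:15-12:30, 13:15-13:30, 14:45-16:00.
Those are the intersection windows.
The first common window of at least 45 minutes is 14:45-16:00, so the earliest start is 14:45.

14:45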